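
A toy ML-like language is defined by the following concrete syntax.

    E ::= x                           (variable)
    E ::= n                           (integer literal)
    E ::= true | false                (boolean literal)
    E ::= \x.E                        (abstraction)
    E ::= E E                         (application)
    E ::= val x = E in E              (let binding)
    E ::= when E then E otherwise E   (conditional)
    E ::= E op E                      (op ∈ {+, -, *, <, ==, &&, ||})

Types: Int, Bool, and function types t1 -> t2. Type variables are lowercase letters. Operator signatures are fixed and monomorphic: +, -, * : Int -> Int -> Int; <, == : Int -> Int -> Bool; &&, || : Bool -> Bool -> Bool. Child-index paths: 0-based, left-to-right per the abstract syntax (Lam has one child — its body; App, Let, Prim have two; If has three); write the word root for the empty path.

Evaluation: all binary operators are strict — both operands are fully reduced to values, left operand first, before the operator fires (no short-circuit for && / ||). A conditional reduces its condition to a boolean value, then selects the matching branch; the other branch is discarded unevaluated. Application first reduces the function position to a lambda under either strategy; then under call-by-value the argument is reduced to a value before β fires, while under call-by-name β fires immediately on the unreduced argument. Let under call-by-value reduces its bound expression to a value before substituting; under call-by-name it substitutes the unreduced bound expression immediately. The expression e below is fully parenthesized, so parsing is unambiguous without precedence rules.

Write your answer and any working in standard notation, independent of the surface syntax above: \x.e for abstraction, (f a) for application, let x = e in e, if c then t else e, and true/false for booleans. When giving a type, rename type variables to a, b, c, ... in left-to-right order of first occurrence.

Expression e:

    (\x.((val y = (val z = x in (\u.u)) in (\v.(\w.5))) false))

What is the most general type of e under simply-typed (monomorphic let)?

Trace:
x : a
let z : a
u : b
\u._ : b -> b
let y : b -> b
\w._ : d -> Int
\v._ : c -> d -> Int
  unify c -> d -> Int ~ Bool -> e
  unify c ~ Bool
  unify d -> Int ~ e
_ _ : d -> Int
\x._ : a -> d -> Int

Answer: a -> b -> Int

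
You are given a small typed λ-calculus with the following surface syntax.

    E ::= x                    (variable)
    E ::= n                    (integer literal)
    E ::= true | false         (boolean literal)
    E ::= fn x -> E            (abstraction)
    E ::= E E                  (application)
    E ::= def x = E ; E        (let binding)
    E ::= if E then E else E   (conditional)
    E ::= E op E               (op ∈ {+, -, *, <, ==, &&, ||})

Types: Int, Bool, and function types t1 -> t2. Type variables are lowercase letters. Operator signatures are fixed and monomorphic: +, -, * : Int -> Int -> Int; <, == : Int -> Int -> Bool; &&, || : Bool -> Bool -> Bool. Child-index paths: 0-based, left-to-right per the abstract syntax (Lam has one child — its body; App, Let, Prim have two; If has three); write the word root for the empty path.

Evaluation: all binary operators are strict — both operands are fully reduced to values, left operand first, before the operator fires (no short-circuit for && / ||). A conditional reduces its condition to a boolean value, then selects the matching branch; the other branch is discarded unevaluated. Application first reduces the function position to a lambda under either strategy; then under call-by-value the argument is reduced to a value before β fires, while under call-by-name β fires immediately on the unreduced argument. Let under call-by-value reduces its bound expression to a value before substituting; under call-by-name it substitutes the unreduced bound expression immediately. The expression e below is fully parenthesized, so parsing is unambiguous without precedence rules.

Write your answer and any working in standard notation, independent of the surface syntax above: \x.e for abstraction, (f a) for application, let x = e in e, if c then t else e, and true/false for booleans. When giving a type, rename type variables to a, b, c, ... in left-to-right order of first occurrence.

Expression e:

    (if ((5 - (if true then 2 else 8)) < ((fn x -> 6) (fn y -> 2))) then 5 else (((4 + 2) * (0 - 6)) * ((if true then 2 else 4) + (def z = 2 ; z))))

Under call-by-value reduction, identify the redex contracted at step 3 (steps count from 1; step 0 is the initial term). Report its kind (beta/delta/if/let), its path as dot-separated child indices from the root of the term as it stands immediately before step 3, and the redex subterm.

Working:
step 0: (if ((5 - (if true then 2 else 8)) < ((\x.6) (\y.2))) then 5 else (((4 + 2) * (0 - 6)) * ((if true then 2 else 4) + (let z = 2 in z))))
step 1: [if@0.0.1] (if ((5 - 2) < ((\x.6) (\y.2))) then 5 else (((4 + 2) * (0 - 6)) * ((if true then 2 else 4) + (let z = 2 in z))))
step 2: [delta@0.0] (if (3 < ((\x.6) (\y.2))) then 5 else (((4 + 2) * (0 - 6)) * ((if true then 2 else 4) + (let z = 2 in z))))
step 3: [beta@0.1] (if (3 < 6) then 5 else (((4 + 2) * (0 - 6)) * ((if true then 2 else 4) + (let z = 2 in z))))

Answer: beta at 0.1 : ((\x.6) (\y.2))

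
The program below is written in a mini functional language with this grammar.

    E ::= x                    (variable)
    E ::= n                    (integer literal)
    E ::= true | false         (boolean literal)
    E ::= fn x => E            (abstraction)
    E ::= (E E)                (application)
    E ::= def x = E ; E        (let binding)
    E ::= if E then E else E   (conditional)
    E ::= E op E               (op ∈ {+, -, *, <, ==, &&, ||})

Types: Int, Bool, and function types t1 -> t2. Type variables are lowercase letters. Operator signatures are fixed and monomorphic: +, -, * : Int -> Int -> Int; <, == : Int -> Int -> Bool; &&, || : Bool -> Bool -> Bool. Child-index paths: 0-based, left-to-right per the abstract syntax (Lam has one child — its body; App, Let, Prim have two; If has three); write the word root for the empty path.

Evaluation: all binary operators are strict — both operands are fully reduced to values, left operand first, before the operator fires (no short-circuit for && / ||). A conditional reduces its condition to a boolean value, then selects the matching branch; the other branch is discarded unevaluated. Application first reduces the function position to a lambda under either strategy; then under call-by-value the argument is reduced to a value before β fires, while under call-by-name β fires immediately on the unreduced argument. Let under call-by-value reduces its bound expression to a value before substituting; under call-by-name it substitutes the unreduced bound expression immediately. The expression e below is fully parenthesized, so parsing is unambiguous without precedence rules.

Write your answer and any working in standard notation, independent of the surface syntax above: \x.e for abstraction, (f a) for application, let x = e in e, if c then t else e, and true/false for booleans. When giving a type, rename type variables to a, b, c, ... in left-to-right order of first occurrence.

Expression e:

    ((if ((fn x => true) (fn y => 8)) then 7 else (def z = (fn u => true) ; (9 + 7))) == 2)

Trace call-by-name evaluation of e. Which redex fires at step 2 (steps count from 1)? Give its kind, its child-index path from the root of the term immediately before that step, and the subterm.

Answer: if at 0 : (if true then 7 else (let z = (\u.true) in (9 + 7)))

Working:
step 0: ((if ((\x.true) (\y.8)) then 7 else (let z = (\u.true) in (9 + 7))) == 2)
step 1: [beta@0.0] ((if true then 7 else (let z = (\u.true) in (9 + 7))) == 2)
step 2: [if@0] (7 == 2)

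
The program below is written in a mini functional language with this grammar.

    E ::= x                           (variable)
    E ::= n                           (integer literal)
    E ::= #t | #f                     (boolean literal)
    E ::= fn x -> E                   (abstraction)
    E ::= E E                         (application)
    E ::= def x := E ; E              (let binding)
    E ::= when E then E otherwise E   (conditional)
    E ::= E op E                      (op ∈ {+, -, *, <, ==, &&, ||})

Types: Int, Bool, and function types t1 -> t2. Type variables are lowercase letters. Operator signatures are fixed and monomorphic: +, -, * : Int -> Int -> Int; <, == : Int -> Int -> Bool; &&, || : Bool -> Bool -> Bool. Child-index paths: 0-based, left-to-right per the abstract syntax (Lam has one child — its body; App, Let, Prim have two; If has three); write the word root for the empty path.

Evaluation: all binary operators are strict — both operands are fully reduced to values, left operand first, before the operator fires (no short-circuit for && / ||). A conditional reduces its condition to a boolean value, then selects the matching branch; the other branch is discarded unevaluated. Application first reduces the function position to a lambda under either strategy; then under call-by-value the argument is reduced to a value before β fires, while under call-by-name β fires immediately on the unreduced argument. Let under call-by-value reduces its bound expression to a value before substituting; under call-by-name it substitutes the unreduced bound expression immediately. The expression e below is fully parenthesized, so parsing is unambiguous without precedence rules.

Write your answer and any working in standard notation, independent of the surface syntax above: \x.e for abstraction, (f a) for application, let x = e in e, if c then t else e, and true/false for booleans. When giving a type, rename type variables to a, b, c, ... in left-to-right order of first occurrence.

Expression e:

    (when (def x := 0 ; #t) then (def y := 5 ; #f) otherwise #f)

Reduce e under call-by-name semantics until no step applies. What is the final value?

Working:
step 0: (if (let x = 0 in true) then (let y = 5 in false) else false)
step 1: [let@0] (if true then (let y = 5 in false) else false)
step 2: [if@root] (let y = 5 in false)
step 3: [let@root] false

Answer: false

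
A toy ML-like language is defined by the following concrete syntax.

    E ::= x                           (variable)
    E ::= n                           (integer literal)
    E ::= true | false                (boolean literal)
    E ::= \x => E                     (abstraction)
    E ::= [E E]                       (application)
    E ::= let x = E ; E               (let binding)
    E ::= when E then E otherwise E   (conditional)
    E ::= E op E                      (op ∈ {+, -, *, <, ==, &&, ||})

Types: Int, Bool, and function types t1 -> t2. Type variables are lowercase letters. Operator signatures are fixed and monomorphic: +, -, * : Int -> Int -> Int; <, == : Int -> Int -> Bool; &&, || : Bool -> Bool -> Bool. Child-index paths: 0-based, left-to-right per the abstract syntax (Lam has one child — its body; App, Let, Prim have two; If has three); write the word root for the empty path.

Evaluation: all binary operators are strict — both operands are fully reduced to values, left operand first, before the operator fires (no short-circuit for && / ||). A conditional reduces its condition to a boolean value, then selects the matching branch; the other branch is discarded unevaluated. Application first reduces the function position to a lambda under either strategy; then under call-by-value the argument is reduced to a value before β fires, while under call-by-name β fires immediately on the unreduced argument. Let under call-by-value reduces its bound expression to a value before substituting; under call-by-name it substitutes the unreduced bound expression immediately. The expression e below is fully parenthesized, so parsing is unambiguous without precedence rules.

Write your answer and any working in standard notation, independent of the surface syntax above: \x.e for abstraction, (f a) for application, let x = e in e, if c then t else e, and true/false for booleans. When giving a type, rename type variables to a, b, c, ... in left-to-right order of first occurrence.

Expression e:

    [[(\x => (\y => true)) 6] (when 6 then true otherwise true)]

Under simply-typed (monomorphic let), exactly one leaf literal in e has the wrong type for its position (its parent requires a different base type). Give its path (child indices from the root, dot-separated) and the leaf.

Trace:
\y._ : b -> Bool
\x._ : a -> b -> Bool
  unify a -> b -> Bool ~ Int -> c
  unify a ~ Int
  unify b -> Bool ~ c
_ _ : b -> Bool
  unify Int ~ Bool
  FAIL: mismatch Int ~ Bool

Answer: 1.0 : 6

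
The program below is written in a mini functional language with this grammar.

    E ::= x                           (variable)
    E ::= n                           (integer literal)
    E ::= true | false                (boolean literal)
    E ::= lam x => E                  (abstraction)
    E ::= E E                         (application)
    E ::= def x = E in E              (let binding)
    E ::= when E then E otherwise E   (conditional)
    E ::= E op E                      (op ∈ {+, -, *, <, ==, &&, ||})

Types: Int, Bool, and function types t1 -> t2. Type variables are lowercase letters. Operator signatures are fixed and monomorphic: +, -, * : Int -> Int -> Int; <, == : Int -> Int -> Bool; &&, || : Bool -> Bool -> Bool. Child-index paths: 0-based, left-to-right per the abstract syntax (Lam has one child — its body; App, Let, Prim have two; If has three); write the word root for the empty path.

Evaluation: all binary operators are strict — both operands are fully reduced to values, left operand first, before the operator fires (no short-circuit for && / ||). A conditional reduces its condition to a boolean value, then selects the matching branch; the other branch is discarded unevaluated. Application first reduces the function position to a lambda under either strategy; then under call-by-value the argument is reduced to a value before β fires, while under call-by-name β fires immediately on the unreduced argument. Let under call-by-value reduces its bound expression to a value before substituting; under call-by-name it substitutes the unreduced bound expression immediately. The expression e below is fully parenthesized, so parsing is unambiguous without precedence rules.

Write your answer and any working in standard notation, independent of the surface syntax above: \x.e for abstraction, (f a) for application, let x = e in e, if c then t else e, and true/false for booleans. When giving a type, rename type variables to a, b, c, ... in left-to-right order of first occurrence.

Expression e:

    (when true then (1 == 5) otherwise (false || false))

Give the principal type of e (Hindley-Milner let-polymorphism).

Derivation:
  unify Bool ~ Bool
  unify Int ~ Int
  unify Int ~ Int
  unify Bool ~ Bool
  unify Bool ~ Bool
  unify Bool ~ Bool

Answer: Bool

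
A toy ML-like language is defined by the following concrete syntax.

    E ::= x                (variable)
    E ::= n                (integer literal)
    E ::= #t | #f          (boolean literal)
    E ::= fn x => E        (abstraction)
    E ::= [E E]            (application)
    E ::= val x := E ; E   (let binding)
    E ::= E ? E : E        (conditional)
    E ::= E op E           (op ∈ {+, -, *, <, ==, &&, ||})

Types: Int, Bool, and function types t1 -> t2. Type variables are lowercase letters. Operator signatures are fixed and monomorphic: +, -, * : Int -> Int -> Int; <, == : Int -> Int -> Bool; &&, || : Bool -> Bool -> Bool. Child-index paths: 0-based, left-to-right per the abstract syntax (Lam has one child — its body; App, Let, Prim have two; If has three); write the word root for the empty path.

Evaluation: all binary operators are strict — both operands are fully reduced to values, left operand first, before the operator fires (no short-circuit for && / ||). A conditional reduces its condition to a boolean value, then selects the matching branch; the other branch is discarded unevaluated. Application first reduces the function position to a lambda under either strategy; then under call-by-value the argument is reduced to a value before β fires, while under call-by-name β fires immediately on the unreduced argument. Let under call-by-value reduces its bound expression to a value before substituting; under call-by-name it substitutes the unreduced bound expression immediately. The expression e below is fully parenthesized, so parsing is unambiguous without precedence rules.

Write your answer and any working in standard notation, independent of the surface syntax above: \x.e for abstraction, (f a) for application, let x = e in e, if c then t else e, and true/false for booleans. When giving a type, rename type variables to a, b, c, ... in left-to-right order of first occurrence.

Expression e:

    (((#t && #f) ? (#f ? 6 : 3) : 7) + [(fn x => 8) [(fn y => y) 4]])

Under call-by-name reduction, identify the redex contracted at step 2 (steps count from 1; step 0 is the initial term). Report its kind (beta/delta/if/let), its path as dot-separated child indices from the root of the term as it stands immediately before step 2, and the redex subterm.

Answer: if at 0 : (if false then (if false then 6 else 3) else 7)

Derivation:
step 0: ((if (true && false) then (if false then 6 else 3) else 7) + ((\x.8) ((\y.y) 4)))
step 1: [delta@0.0] ((if false then (if false then 6 else 3) else 7) + ((\x.8) ((\y.y) 4)))
step 2: [if@0] (7 + ((\x.8) ((\y.y) 4)))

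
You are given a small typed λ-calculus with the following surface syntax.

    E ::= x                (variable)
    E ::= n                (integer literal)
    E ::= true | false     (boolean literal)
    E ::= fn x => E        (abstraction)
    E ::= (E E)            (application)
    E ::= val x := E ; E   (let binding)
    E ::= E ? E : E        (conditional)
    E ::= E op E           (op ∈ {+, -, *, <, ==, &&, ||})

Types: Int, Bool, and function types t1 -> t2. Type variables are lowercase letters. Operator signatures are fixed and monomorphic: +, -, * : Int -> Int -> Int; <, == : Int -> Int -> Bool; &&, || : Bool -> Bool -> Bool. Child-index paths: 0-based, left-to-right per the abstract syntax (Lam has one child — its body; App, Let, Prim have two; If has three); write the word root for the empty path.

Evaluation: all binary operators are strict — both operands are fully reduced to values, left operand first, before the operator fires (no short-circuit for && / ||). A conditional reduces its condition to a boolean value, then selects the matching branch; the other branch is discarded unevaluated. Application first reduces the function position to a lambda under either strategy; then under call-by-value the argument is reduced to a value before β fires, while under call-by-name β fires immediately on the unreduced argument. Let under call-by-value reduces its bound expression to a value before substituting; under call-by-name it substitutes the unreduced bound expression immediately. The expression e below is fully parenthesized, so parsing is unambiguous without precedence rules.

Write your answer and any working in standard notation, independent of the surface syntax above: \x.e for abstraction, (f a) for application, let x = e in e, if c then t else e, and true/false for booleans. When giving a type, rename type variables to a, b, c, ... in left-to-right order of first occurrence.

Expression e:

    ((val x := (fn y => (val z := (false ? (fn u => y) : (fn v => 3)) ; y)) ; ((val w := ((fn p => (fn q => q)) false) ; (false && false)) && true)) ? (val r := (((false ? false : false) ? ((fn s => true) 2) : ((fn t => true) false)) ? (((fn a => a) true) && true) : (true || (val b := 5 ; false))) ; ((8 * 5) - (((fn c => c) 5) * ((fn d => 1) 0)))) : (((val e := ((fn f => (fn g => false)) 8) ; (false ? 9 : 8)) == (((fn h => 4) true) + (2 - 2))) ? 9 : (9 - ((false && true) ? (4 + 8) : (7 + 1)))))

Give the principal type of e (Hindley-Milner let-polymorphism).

Working:
  unify Bool ~ Bool
y : a
\u._ : b -> a
\v._ : c -> Int
  unify b -> a ~ c -> Int
  unify b ~ c
  unify a ~ Int
let z : forall. c -> Int
y : Int
\y._ : Int -> Int
let x : Int -> Int
q : e
\q._ : e -> e
\p._ : d -> e -> e
  unify d -> e -> e ~ Bool -> f
  unify d ~ Bool
  unify e -> e ~ f
_ _ : e -> e
let w : forall. e -> e
  unify Bool ~ Bool
  unify Bool ~ Bool
  unify Bool ~ Bool
  unify Bool ~ Bool
  unify Bool ~ Bool
  unify Bool ~ Bool
  unify Bool ~ Bool
  unify Bool ~ Bool
\s._ : g -> Bool
  unify g -> Bool ~ Int -> h
  unify g ~ Int
  unify Bool ~ h
_ _ : Bool
\t._ : i -> Bool
  unify i -> Bool ~ Bool -> j
  unify i ~ Bool
  unify Bool ~ j
_ _ : Bool
  unify Bool ~ Bool
  unify Bool ~ Bool
a : k
\a._ : k -> k
  unify k -> k ~ Bool -> l
  unify k ~ Bool
  unify Bool ~ l
_ _ : Bool
  unify Bool ~ Bool
  unify Bool ~ Bool
  unify Bool ~ Bool
let b : Int
  unify Bool ~ Bool
  unify Bool ~ Bool
let r : Bool
  unify Int ~ Int
  unify Int ~ Int
  unify Int ~ Int
c : m
\c._ : m -> m
  unify m -> m ~ Int -> n
  unify m ~ Int
  unify Int ~ n
_ _ : Int
  unify Int ~ Int
\d._ : o -> Int
  unify o -> Int ~ Int -> p
  unify o ~ Int
  unify Int ~ p
_ _ : Int
  unify Int ~ Int
  unify Int ~ Int
\g._ : r -> Bool
\f._ : q -> r -> Bool
  unify q -> r -> Bool ~ Int -> s
  unify q ~ Int
  unify r -> Bool ~ s
_ _ : r -> Bool
let e : forall. r -> Bool
  unify Bool ~ Bool
  unify Int ~ Int
  unify Int ~ Int
\h._ : t -> Int
  unify t -> Int ~ Bool -> u
  unify t ~ Bool
  unify Int ~ u
_ _ : Int
  unify Int ~ Int
  unify Int ~ Int
  unify Int ~ Int
  unify Int ~ Int
  unify Int ~ Int
  unify Bool ~ Bool
  unify Int ~ Int
  unify Bool ~ Bool
  unify Bool ~ Bool
  unify Bool ~ Bool
  unify Int ~ Int
  unify Int ~ Int
  unify Int ~ Int
  unify Int ~ Int
  unify Int ~ Int
  unify Int ~ Int
  unify Int ~ Int
  unify Int ~ Int

Answer: Int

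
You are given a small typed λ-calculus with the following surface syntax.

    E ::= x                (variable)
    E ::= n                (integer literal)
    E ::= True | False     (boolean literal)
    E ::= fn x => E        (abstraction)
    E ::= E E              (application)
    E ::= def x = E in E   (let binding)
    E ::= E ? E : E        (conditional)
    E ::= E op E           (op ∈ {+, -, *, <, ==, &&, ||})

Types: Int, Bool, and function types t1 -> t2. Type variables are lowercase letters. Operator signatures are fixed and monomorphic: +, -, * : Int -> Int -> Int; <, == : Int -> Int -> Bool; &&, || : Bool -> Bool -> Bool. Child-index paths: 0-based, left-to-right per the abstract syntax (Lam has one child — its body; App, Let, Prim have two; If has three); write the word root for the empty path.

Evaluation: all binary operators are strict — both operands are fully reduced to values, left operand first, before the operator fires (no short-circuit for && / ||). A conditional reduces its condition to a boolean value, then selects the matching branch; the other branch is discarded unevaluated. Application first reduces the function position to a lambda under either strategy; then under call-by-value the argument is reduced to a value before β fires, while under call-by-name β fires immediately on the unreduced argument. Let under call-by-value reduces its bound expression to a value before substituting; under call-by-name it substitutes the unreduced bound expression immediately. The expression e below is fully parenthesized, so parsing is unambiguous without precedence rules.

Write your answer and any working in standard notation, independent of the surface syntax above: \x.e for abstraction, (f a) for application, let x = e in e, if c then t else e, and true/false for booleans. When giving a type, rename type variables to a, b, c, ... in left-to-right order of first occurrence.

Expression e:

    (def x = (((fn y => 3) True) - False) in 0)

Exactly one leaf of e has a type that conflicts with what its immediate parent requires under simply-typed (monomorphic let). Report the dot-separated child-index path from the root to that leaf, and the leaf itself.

Trace:
\y._ : a -> Int
  unify a -> Int ~ Bool -> b
  unify a ~ Bool
  unify Int ~ b
_ _ : Int
  unify Int ~ Int
  unify Bool ~ Int
  FAIL: mismatch Bool ~ Int

Answer: 0.1 : false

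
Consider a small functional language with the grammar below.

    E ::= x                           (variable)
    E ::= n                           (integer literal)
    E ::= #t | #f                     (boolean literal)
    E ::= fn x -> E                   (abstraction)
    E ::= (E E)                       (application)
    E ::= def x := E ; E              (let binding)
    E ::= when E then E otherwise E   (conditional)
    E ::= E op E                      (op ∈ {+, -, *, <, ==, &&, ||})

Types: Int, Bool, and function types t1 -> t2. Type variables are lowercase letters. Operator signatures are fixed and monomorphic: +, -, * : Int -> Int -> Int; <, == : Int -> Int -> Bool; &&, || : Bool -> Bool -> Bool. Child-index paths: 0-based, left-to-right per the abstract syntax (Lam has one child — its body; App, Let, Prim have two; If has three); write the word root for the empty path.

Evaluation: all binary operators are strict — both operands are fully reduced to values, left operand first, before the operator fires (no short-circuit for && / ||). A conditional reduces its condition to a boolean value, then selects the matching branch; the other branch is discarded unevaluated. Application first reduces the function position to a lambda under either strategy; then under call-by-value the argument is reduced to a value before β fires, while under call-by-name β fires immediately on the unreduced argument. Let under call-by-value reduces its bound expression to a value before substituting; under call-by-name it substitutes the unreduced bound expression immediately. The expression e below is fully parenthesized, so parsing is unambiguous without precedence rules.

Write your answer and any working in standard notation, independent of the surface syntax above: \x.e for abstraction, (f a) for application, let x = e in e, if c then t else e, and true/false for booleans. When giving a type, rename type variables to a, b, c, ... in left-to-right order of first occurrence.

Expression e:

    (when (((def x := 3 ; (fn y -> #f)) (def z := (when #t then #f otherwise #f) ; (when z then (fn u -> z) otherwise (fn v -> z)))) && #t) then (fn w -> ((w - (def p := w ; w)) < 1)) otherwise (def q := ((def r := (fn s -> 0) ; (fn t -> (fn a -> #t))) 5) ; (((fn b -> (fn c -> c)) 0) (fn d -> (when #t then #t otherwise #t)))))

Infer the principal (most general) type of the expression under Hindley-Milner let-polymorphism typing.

Answer: Int -> Bool

Trace:
let x : Int
\y._ : a -> Bool
  unify Bool ~ Bool
  unify Bool ~ Bool
let z : Bool
z : Bool
  unify Bool ~ Bool
z : Bool
\u._ : b -> Bool
z : Bool
\v._ : c -> Bool
  unify b -> Bool ~ c -> Bool
  unify b ~ c
  unify Bool ~ Bool
  unify a -> Bool ~ (c -> Bool) -> d
  unify a ~ c -> Bool
  unify Bool ~ d
_ _ : Bool
  unify Bool ~ Bool
  unify Bool ~ Bool
  unify Bool ~ Bool
w : e
  unify e ~ Int
w : Int
let p : Int
w : Int
  unify Int ~ Int
  unify Int ~ Int
  unify Int ~ Int
\w._ : Int -> Bool
\s._ : f -> Int
let r : forall. f -> Int
\a._ : h -> Bool
\t._ : g -> h -> Bool
  unify g -> h -> Bool ~ Int -> i
  unify g ~ Int
  unify h -> Bool ~ i
_ _ : h -> Bool
let q : forall. h -> Bool
c : k
\c._ : k -> k
\b._ : j -> k -> k
  unify j -> k -> k ~ Int -> l
  unify j ~ Int
  unify k -> k ~ l
_ _ : k -> k
  unify Bool ~ Bool
  unify Bool ~ Bool
\d._ : m -> Bool
  unify k -> k ~ (m -> Bool) -> n
  unify k ~ m -> Bool
  unify m -> Bool ~ n
_ _ : m -> Bool
  unify Int -> Bool ~ m -> Bool
  unify Int ~ m
  unify Bool ~ Bool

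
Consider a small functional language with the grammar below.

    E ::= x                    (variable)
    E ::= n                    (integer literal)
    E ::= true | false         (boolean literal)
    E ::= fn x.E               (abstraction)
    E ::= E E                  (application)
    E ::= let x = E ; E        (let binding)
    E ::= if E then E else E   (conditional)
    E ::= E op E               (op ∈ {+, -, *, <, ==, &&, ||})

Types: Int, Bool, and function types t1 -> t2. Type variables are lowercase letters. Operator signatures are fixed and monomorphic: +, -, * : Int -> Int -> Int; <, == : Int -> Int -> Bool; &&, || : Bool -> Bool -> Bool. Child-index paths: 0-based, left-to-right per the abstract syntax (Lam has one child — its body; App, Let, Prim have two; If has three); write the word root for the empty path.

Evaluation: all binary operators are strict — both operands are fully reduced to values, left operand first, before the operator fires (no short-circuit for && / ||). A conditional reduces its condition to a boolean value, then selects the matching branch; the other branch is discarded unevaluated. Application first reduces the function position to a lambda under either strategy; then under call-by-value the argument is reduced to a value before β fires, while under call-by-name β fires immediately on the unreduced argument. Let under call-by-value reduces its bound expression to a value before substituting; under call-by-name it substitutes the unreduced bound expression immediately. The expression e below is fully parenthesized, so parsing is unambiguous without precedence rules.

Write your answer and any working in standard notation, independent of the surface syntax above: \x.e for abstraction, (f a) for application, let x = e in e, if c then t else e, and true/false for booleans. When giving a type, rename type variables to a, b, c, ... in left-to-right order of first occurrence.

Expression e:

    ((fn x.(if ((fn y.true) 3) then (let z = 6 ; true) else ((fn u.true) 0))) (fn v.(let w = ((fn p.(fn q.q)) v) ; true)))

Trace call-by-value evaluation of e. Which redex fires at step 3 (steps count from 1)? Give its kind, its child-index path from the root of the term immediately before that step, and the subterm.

Answer: if at root : (if true then (let z = 6 in true) else ((\u.true) 0))

Trace:
step 0: ((\x.(if ((\y.true) 3) then (let z = 6 in true) else ((\u.true) 0))) (\v.(let w = ((\p.(\q.q)) v) in true)))
step 1: [beta@root] (if ((\y.true) 3) then (let z = 6 in true) else ((\u.true) 0))
step 2: [beta@0] (if true then (let z = 6 in true) else ((\u.true) 0))
step 3: [if@root] (let z = 6 in true)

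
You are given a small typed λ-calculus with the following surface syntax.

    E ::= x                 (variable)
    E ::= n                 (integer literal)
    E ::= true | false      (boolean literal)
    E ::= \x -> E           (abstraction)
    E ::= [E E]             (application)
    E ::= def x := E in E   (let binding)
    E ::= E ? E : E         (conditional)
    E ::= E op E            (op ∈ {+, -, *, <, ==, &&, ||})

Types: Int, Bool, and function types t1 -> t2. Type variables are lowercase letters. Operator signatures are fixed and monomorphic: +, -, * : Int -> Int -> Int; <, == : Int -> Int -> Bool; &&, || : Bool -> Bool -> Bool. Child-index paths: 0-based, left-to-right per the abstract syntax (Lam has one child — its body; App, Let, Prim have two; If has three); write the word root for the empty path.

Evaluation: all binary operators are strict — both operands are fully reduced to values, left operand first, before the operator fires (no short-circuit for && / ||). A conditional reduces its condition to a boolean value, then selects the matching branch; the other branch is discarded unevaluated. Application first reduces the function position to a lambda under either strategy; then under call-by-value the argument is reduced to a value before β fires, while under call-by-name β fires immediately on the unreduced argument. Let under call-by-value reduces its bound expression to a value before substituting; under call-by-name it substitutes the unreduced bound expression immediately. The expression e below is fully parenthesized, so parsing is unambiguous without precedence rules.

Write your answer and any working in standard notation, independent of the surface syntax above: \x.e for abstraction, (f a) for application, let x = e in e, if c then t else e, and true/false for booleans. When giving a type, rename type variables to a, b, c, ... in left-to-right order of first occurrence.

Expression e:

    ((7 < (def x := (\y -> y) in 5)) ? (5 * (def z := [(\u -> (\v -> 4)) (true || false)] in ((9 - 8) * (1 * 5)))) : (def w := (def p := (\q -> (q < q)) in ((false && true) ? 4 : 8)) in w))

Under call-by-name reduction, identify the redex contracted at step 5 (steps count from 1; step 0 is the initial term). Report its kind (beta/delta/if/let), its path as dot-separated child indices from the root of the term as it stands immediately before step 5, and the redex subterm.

Derivation:
step 0: (if (7 < (let x = (\y.y) in 5)) then (5 * (let z = ((\u.(\v.4)) (true || false)) in ((9 - 8) * (1 * 5)))) else (let w = (let p = (\q.(q < q)) in (if (false && true) then 4 else 8)) in w))
step 1: [let@0.1] (if (7 < 5) then (5 * (let z = ((\u.(\v.4)) (true || false)) in ((9 - 8) * (1 * 5)))) else (let w = (let p = (\q.(q < q)) in (if (false && true) then 4 else 8)) in w))
step 2: [delta@0] (if false then (5 * (let z = ((\u.(\v.4)) (true || false)) in ((9 - 8) * (1 * 5)))) else (let w = (let p = (\q.(q < q)) in (if (false && true) then 4 else 8)) in w))
step 3: [if@root] (let w = (let p = (\q.(q < q)) in (if (false && true) then 4 else 8)) in w)
step 4: [let@root] (let p = (\q.(q < q)) in (if (false && true) then 4 else 8))
step 5: [let@root] (if (false && true) then 4 else 8)

Answer: let at root : (let p = (\q.(q < q)) in (if (false && true) then 4 else 8))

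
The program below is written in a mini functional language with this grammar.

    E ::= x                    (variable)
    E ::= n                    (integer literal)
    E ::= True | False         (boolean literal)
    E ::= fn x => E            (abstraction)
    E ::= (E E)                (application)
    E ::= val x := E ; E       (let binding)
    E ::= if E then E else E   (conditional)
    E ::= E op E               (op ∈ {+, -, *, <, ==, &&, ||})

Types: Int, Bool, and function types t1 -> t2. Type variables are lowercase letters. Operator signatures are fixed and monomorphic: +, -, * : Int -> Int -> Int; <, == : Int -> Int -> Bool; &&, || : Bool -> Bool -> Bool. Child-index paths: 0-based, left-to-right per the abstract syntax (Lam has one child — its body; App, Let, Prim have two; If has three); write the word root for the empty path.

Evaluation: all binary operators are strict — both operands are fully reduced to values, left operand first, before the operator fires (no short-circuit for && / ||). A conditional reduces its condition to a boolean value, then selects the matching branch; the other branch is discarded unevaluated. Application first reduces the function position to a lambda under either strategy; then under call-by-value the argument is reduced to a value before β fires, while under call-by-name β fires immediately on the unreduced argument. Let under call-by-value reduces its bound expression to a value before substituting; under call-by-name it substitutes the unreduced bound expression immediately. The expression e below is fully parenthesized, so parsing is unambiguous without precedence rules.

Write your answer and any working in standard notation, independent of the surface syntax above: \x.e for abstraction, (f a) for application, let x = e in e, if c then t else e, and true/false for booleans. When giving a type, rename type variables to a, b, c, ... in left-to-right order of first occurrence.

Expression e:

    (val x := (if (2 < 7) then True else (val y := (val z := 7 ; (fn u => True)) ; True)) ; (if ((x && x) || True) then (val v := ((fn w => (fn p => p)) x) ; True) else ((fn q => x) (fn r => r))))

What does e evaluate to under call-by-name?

Derivation:
step 0: (let x = (if (2 < 7) then true else (let y = (let z = 7 in (\u.true)) in true)) in (if ((x && x) || true) then (let v = ((\w.(\p.p)) x) in true) else ((\q.x) (\r.r))))
step 1: [let@root] (if (((if (2 < 7) then true else (let y = (let z = 7 in (\u.true)) in true)) && (if (2 < 7) then true else (let y = (let z = 7 in (\u.true)) in true))) || true) then (let v = ((\w.(\p.p)) (if (2 < 7) then true else (let y = (let z = 7 in (\u.true)) in true))) in true) else ((\q.(if (2 < 7) then true else (let y = (let z = 7 in (\u.true)) in true))) (\r.r)))
step 2: [delta@0.0.0.0] (if (((if true then true else (let y = (let z = 7 in (\u.true)) in true)) && (if (2 < 7) then true else (let y = (let z = 7 in (\u.true)) in true))) || true) then (let v = ((\w.(\p.p)) (if (2 < 7) then true else (let y = (let z = 7 in (\u.true)) in true))) in true) else ((\q.(if (2 < 7) then true else (let y = (let z = 7 in (\u.true)) in true))) (\r.r)))
step 3: [if@0.0.0] (if ((true && (if (2 < 7) then true else (let y = (let z = 7 in (\u.true)) in true))) || true) then (let v = ((\w.(\p.p)) (if (2 < 7) then true else (let y = (let z = 7 in (\u.true)) in true))) in true) else ((\q.(if (2 < 7) then true else (let y = (let z = 7 in (\u.true)) in true))) (\r.r)))
step 4: [delta@0.0.1.0] (if ((true && (if true then true else (let y = (let z = 7 in (\u.true)) in true))) || true) then (let v = ((\w.(\p.p)) (if (2 < 7) then true else (let y = (let z = 7 in (\u.true)) in true))) in true) else ((\q.(if (2 < 7) then true else (let y = (let z = 7 in (\u.true)) in true))) (\r.r)))
step 5: [if@0.0.1] (if ((true && true) || true) then (let v = ((\w.(\p.p)) (if (2 < 7) then true else (let y = (let z = 7 in (\u.true)) in true))) in true) else ((\q.(if (2 < 7) then true else (let y = (let z = 7 in (\u.true)) in true))) (\r.r)))
step 6: [delta@0.0] (if (true || true) then (let v = ((\w.(\p.p)) (if (2 < 7) then true else (let y = (let z = 7 in (\u.true)) in true))) in true) else ((\q.(if (2 < 7) then true else (let y = (let z = 7 in (\u.true)) in true))) (\r.r)))
step 7: [delta@0] (if true then (let v = ((\w.(\p.p)) (if (2 < 7) then true else (let y = (let z = 7 in (\u.true)) in true))) in true) else ((\q.(if (2 < 7) then true else (let y = (let z = 7 in (\u.true)) in true))) (\r.r)))
step 8: [if@root] (let v = ((\w.(\p.p)) (if (2 < 7) then true else (let y = (let z = 7 in (\u.true)) in true))) in true)
step 9: [let@root] true

Answer: true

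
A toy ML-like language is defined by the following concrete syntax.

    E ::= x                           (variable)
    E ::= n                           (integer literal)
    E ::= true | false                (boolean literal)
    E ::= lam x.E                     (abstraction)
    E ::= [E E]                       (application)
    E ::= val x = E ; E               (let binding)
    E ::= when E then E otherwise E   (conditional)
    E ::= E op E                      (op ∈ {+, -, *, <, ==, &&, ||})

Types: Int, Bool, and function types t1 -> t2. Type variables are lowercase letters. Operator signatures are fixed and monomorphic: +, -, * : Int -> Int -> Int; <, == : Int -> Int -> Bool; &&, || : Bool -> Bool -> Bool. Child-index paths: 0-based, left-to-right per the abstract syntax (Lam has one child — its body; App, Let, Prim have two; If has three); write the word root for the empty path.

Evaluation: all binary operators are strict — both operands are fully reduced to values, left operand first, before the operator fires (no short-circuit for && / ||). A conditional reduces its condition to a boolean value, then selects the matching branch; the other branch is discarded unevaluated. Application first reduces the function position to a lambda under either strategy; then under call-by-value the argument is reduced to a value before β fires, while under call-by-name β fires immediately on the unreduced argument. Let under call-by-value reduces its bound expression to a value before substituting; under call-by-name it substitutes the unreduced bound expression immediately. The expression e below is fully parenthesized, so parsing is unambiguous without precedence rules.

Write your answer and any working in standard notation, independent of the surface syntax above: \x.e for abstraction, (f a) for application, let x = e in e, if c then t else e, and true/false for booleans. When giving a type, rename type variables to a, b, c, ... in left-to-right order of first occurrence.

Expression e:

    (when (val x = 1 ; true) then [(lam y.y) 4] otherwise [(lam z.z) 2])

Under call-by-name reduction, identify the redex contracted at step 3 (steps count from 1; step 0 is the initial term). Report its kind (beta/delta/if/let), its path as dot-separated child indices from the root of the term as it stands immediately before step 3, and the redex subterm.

Trace:
step 0: (if (let x = 1 in true) then ((\y.y) 4) else ((\z.z) 2))
step 1: [let@0] (if true then ((\y.y) 4) else ((\z.z) 2))
step 2: [if@root] ((\y.y) 4)
step 3: [beta@root] 4

Answer: beta at root : ((\y.y) 4)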